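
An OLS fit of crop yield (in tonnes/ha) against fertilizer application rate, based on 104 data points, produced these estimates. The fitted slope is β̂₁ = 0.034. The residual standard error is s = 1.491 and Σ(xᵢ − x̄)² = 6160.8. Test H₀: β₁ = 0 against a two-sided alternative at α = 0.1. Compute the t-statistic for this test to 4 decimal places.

SE(β̂₁) = s/√Sₓₓ = 1.491/√6160.8 = 0.0189959.
t = 0.034 / 0.0189959 = 1.7899.
df = n − 2 = 102.
Two-sided p ≈ 0.0764, which is < 0.1, so reject H₀.
There is evidence that fertilizer application rate is associated with crop yield.

t = 1.7899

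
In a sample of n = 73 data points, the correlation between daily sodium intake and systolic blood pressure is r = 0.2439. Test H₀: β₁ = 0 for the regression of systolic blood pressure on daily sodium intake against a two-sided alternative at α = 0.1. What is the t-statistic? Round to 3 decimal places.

t = 2.119

t = r·√(n − 2)/√(1 − r²) = 0.2439·√71/√0.940513 = 2.119.
df = n − 2 = 71.
Two-sided p ≈ 0.0376, which is < 0.1, so reject H₀.
There is evidence of a linear association between daily sodium intake and systolic blood pressure.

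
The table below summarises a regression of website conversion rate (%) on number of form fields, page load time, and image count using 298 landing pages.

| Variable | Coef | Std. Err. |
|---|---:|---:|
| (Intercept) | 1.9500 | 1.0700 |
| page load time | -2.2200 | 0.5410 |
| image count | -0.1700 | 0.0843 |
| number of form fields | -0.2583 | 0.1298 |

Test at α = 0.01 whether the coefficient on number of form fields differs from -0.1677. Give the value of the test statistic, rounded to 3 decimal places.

t = -0.698

Read off: b = -0.2583, SE = 0.1298 for number of form fields.
H₀: β₁ = -0.1677 vs H₁: β₁ ≠ -0.1677.
t = (-0.2583 − (-0.1677)) / 0.1298 = -0.698.
df = n − k − 1 = 298 − 3 − 1 = 294.
Two-sided p ≈ 0.4857, which is ≥ 0.01, so fail to reject H₀.
The data are consistent with a true slope of -0.1677 % per unit of number of form fields, holding the other predictors fixed.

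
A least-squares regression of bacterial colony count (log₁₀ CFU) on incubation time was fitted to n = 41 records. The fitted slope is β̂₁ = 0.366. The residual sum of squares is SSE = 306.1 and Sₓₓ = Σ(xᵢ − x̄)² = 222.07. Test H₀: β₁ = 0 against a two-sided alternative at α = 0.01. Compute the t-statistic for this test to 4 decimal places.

t = 1.9468

MSE = SSE/(n − 2) = 306.1/39 = 7.84872.
SE(β̂₁) = √(MSE/Sₓₓ) = √(7.84872/222.07) = 0.187999.
t = 0.366 / 0.187999 = 1.9468.
df = n − 2 = 39.
Two-sided p ≈ 0.0588, which is ≥ 0.01, so fail to reject H₀.
The data do not give significant evidence of an association between incubation time and bacterial colony count.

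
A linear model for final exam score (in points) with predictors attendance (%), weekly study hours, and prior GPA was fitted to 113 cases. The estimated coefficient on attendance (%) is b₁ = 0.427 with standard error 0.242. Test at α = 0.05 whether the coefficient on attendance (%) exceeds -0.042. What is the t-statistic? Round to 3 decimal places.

H₀: β₁ = -0.042 vs H₁: β₁ > -0.042.
t = (b₁ − β₁⁰)/SE = (0.427 − (-0.042)) / 0.242 = 1.938.
df = n − k − 1 = 113 − 3 − 1 = 109.
One-sided p ≈ 0.0276, which is < 0.05, so reject H₀.
There is evidence that the true slope on attendance (%) exceeds -0.042 points per unit, holding the other predictors fixed.

t = 1.938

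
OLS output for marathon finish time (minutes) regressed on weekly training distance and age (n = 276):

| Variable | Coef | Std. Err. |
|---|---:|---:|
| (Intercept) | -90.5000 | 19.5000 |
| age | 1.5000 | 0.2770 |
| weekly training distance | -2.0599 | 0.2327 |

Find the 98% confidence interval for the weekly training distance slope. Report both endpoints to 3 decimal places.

(-2.604, -1.515)

Read off: b = -2.0599, SE = 0.2327 for weekly training distance.
df = n − k − 1 = 276 − 2 − 1 = 273.
t* = t_{0.01, 273} = 2.340085.
Margin = t* × SE = 2.340085 × 0.2327 = 0.54454.
CI: -2.0599 ± 0.54454 → (-2.604, -1.515).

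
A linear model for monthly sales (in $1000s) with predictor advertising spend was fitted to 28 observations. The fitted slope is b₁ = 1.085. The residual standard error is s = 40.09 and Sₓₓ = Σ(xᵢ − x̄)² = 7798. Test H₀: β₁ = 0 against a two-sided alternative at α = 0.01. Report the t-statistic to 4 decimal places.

SE(b₁) = s/√Sₓₓ = 40.09/√7798 = 0.453988.
t = 1.085 / 0.453988 = 2.3899.
df = n − 2 = 26.
Two-sided p ≈ 0.0244, which is ≥ 0.01, so fail to reject H₀.
The data do not give significant evidence of an association between advertising spend and monthly sales.

t = 2.3899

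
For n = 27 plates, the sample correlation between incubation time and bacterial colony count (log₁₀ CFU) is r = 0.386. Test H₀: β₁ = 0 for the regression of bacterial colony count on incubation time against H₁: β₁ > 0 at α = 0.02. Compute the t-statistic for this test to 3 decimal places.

t = r·√(n − 2)/√(1 − r²) = 0.386·√25/√0.851004 = 2.092.
df = n − 2 = 25.
One-sided p ≈ 0.0234, which is ≥ 0.02, so fail to reject H₀.
The data do not give significant evidence of a linear association between incubation time and bacterial colony count.

t = 2.092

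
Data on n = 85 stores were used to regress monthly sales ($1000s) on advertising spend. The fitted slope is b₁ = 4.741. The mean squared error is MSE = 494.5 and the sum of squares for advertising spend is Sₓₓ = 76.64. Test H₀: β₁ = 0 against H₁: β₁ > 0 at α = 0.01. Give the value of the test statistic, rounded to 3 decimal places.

SE(b₁) = √(MSE/Sₓₓ) = √(494.5/76.64) = 2.54013.
t = 4.741 / 2.54013 = 1.866.
df = n − 2 = 83.
One-sided p ≈ 0.0328, which is ≥ 0.01, so fail to reject H₀.
The data do not give significant evidence that the true slope on advertising spend is positive.

t = 1.866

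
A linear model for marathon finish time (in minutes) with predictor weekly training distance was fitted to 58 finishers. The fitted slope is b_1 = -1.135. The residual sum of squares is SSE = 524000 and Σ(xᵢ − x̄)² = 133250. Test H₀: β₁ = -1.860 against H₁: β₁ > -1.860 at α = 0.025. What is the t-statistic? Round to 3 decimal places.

MSE = SSE/(n − 2) = 524000/56 = 9357.14.
SE(b_1) = √(MSE/Sₓₓ) = √(9357.14/133250) = 0.264995.
t = (-1.135 − (-1.860)) / 0.264995 = 2.736.
df = n − 2 = 56.
One-sided p ≈ 0.0042, which is < 0.025, so reject H₀.
There is evidence that the true slope on weekly training distance exceeds -1.860 minutes per unit.

t = 2.736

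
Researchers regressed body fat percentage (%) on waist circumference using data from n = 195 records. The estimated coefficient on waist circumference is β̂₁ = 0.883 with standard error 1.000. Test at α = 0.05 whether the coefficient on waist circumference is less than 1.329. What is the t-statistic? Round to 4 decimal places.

t = -0.4460

H₀: β₁ = 1.329 vs H₁: β₁ < 1.329.
t = (β̂₁ − β₁⁰)/SE = (0.883 − 1.329) / 1.000 = -0.4460.
df = n − 2 = 195 − 2 = 193.
One-sided p ≈ 0.3280, which is ≥ 0.05, so fail to reject H₀.
The data do not give significant evidence that the true slope on waist circumference is below 1.329 % per unit.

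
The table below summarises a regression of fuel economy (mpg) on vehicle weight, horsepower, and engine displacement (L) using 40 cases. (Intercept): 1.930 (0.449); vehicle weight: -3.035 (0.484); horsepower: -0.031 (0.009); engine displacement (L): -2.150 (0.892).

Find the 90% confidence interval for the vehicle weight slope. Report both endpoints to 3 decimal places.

Read off: b = -3.035, SE = 0.484 for vehicle weight.
df = n − k − 1 = 40 − 3 − 1 = 36.
t* = t_{0.05, 36} = 1.688298.
Margin = t* × SE = 1.688298 × 0.484 = 0.81714.
CI: -3.035 ± 0.81714 → (-3.852, -2.218).

(-3.852, -2.218)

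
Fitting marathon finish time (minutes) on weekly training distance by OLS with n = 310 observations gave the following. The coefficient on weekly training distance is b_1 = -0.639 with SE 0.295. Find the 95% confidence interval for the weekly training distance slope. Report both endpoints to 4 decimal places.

(-1.2195, -0.0585)

df = n − 2 = 310 − 2 = 308.
t* = t_{0.025, 308} = 1.967696.
Margin = t* × SE = 1.967696 × 0.295 = 0.580470.
CI: -0.639 ± 0.580470 → (-1.2195, -0.0585).
With 95% confidence, each one-unit increase in weekly training distance is associated with a change of between -1.2195 and -0.0585 minutes in marathon finish time.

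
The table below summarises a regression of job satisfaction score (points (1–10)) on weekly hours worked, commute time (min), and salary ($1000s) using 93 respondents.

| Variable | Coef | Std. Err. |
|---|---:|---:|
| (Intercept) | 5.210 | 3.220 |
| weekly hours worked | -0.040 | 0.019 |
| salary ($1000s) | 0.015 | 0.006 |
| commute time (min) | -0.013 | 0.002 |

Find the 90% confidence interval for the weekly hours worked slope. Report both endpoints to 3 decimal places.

(-0.072, -0.008)

Read off: b = -0.040, SE = 0.019 for weekly hours worked.
df = n − k − 1 = 93 − 3 − 1 = 89.
t* = t_{0.05, 89} = 1.662155.
Margin = t* × SE = 1.662155 × 0.019 = 0.03158.
CI: -0.040 ± 0.03158 → (-0.072, -0.008).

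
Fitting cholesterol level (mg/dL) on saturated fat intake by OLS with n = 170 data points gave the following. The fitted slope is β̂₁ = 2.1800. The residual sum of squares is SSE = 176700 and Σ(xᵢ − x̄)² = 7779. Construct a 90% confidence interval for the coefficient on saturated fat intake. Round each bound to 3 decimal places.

MSE = SSE/(n − 2) = 176700/168 = 1051.79.
SE(β̂₁) = √(MSE/Sₓₓ) = √(1051.79/7779) = 0.367707.
df = n − 2 = 168.
t* = t_{0.05, 168} = 1.653974.
Margin = t* × SE = 1.653974 × 0.367707 = 0.60818.
CI: 2.1800 ± 0.60818 → (1.572, 2.788).
With 90% confidence, each one-unit increase in saturated fat intake is associated with a change of between 1.572 and 2.788 mg/dL in cholesterol level.

(1.572, 2.788)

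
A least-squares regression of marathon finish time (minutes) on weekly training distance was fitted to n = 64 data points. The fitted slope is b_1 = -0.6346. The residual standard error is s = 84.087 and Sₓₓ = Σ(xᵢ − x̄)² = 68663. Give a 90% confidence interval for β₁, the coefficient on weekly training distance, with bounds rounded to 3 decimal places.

(-1.170, -0.099)

SE(b_1) = s/√Sₓₓ = 84.087/√68663 = 0.320898.
df = n − 2 = 62.
t* = t_{0.05, 62} = 1.669804.
Margin = t* × SE = 1.669804 × 0.320898 = 0.53584.
CI: -0.6346 ± 0.53584 → (-1.170, -0.099).
With 90% confidence, each one-unit increase in weekly training distance is associated with a change of between -1.170 and -0.099 minutes in marathon finish time.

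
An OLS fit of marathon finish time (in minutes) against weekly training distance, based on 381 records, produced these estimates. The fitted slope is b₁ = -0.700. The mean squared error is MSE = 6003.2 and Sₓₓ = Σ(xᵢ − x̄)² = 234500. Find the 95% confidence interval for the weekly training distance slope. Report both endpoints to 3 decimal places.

SE(b₁) = √(MSE/Sₓₓ) = √(6003.2/234500) = 0.16.
df = n − 2 = 379.
t* = t_{0.025, 379} = 1.966243.
Margin = t* × SE = 1.966243 × 0.16 = 0.31460.
CI: -0.700 ± 0.31460 → (-1.015, -0.385).
With 95% confidence, each one-unit increase in weekly training distance is associated with a change of between -1.015 and -0.385 minutes in marathon finish time.

(-1.015, -0.385)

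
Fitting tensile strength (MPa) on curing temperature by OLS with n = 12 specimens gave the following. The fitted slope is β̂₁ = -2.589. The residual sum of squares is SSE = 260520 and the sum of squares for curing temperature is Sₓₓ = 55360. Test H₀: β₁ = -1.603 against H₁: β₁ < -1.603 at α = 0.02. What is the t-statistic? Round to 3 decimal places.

MSE = SSE/(n − 2) = 260520/10 = 26052.
SE(β̂₁) = √(MSE/Sₓₓ) = √(26052/55360) = 0.685997.
t = (-2.589 − (-1.603)) / 0.685997 = -1.437.
df = n − 2 = 10.
One-sided p ≈ 0.0906, which is ≥ 0.02, so fail to reject H₀.
The data do not give significant evidence that the true slope on curing temperature is below -1.603 MPa per unit.

t = -1.437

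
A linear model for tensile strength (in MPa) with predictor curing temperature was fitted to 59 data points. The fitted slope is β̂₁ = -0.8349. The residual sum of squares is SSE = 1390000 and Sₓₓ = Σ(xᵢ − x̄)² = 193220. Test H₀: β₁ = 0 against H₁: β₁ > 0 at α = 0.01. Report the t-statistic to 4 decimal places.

t = -2.3501

MSE = SSE/(n − 2) = 1390000/57 = 24386.
SE(β̂₁) = √(MSE/Sₓₓ) = √(24386/193220) = 0.355258.
t = -0.8349 / 0.355258 = -2.3501.
df = n − 2 = 57.
One-sided p ≈ 0.9889, which is ≥ 0.01, so fail to reject H₀.
The data do not give significant evidence that the true slope on curing temperature is positive.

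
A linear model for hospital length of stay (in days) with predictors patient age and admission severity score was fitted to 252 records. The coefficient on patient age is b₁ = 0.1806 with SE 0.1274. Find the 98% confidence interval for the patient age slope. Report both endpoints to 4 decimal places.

(-0.1177, 0.4789)

df = n − k − 1 = 252 − 2 − 1 = 249.
t* = t_{0.01, 249} = 2.341417.
Margin = t* × SE = 2.341417 × 0.1274 = 0.298296.
CI: 0.1806 ± 0.298296 → (-0.1177, 0.4789).
With 98% confidence, each one-unit increase in patient age is associated with a change of between -0.1177 and 0.4789 days in hospital length of stay, holding the other predictors fixed.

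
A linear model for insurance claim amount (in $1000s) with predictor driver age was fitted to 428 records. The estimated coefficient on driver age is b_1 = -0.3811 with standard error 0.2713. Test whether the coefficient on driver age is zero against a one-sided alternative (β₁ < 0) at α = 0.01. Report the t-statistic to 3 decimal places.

H₀: β₁ = 0 vs H₁: β₁ < 0.
t = (b_1 − β₁⁰)/SE = -0.3811 / 0.2713 = -1.405.
df = n − 2 = 428 − 2 = 426.
One-sided p ≈ 0.0804, which is ≥ 0.01, so fail to reject H₀.
The data do not give significant evidence that the true slope on driver age is negative.

t = -1.405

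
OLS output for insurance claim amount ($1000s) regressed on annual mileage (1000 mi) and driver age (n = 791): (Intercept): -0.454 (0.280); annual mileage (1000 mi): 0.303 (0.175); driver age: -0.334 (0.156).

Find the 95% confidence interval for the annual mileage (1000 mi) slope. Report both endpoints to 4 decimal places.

(-0.0405, 0.6465)

Read off: b = 0.303, SE = 0.175 for annual mileage (1000 mi).
df = n − k − 1 = 791 − 2 − 1 = 788.
t* = t_{0.025, 788} = 1.962979.
Margin = t* × SE = 1.962979 × 0.175 = 0.343521.
CI: 0.303 ± 0.343521 → (-0.0405, 0.6465).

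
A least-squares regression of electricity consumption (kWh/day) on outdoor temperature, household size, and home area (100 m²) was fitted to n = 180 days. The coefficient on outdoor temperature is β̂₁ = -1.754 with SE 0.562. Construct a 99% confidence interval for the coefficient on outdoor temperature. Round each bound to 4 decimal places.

df = n − k − 1 = 180 − 3 − 1 = 176.
t* = t_{0.005, 176} = 2.604052.
Margin = t* × SE = 2.604052 × 0.562 = 1.463477.
CI: -1.754 ± 1.463477 → (-3.2175, -0.2905).
With 99% confidence, each one-unit increase in outdoor temperature is associated with a change of between -3.2175 and -0.2905 kWh/day in electricity consumption, holding the other predictors fixed.

(-3.2175, -0.2905)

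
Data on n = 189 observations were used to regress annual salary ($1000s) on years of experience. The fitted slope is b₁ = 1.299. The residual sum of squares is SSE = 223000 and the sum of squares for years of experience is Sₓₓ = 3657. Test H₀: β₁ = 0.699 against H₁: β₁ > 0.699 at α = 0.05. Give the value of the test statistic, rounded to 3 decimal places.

MSE = SSE/(n − 2) = 223000/187 = 1192.51.
SE(b₁) = √(MSE/Sₓₓ) = √(1192.51/3657) = 0.571043.
t = (1.299 − 0.699) / 0.571043 = 1.051.
df = n − 2 = 187.
One-sided p ≈ 0.1474, which is ≥ 0.05, so fail to reject H₀.
The data do not give significant evidence that the true slope on years of experience exceeds 0.699 $1000s per unit.

t = 1.051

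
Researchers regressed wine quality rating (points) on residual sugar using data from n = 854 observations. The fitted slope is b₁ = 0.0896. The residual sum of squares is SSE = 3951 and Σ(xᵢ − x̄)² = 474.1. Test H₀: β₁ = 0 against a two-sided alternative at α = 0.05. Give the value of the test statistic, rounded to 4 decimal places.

MSE = SSE/(n − 2) = 3951/852 = 4.63732.
SE(b₁) = √(MSE/Sₓₓ) = √(4.63732/474.1) = 0.0989006.
t = 0.0896 / 0.0989006 = 0.9060.
df = n − 2 = 852.
Two-sided p ≈ 0.3652, which is ≥ 0.05, so fail to reject H₀.
The data do not give significant evidence of an association between residual sugar and wine quality rating.

t = 0.9060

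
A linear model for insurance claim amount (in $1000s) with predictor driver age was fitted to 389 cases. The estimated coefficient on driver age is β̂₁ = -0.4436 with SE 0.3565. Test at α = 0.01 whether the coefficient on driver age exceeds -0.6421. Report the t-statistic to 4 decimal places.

t = 0.5568

H₀: β₁ = -0.6421 vs H₁: β₁ > -0.6421.
t = (β̂₁ − β₁⁰)/SE = (-0.4436 − (-0.6421)) / 0.3565 = 0.5568.
df = n − 2 = 389 − 2 = 387.
One-sided p ≈ 0.2890, which is ≥ 0.01, so fail to reject H₀.
The data do not give significant evidence that the true slope on driver age exceeds -0.6421 $1000s per unit.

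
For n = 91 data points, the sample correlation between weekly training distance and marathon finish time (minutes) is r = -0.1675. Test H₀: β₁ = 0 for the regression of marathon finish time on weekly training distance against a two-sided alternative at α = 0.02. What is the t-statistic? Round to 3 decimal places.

t = -1.603

t = r·√(n − 2)/√(1 − r²) = -0.1675·√89/√0.971944 = -1.603.
df = n − 2 = 89.
Two-sided p ≈ 0.1125, which is ≥ 0.02, so fail to reject H₀.
The data do not give significant evidence of a linear association between weekly training distance and marathon finish time.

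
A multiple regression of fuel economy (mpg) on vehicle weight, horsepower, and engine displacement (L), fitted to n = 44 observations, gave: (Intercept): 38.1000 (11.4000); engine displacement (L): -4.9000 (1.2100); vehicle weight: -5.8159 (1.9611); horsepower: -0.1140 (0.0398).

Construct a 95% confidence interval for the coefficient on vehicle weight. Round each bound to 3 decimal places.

(-9.779, -1.852)

Read off: b = -5.8159, SE = 1.9611 for vehicle weight.
df = n − k − 1 = 44 − 3 − 1 = 40.
t* = t_{0.025, 40} = 2.021075.
Margin = t* × SE = 2.021075 × 1.9611 = 3.96353.
CI: -5.8159 ± 3.96353 → (-9.779, -1.852).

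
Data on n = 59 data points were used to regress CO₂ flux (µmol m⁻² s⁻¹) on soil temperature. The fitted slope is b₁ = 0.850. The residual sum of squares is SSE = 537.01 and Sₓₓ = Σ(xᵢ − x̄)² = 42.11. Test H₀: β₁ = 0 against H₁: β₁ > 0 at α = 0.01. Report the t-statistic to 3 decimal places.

MSE = SSE/(n − 2) = 537.01/57 = 9.42123.
SE(b₁) = √(MSE/Sₓₓ) = √(9.42123/42.11) = 0.473.
t = 0.850 / 0.473 = 1.797.
df = n − 2 = 57.
One-sided p ≈ 0.0388, which is ≥ 0.01, so fail to reject H₀.
The data do not give significant evidence that the true slope on soil temperature is positive.

t = 1.797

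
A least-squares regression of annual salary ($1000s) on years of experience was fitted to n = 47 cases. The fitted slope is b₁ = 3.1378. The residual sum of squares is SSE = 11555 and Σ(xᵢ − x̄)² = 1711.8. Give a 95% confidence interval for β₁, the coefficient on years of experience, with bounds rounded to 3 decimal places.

MSE = SSE/(n − 2) = 11555/45 = 256.778.
SE(b₁) = √(MSE/Sₓₓ) = √(256.778/1711.8) = 0.387304.
df = n − 2 = 45.
t* = t_{0.025, 45} = 2.014103.
Margin = t* × SE = 2.014103 × 0.387304 = 0.78007.
CI: 3.1378 ± 0.78007 → (2.358, 3.918).
With 95% confidence, each one-unit increase in years of experience is associated with a change of between 2.358 and 3.918 $1000s in annual salary.

(2.358, 3.918)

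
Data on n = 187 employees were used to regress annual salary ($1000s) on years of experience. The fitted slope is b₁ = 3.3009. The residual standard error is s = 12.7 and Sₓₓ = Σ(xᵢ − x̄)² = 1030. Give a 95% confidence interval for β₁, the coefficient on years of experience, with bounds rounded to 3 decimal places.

SE(b₁) = s/√Sₓₓ = 12.7/√1030 = 0.395717.
df = n − 2 = 185.
t* = t_{0.025, 185} = 1.97287.
Margin = t* × SE = 1.97287 × 0.395717 = 0.78070.
CI: 3.3009 ± 0.78070 → (2.520, 4.082).
With 95% confidence, each one-unit increase in years of experience is associated with a change of between 2.520 and 4.082 $1000s in annual salary.

(2.520, 4.082)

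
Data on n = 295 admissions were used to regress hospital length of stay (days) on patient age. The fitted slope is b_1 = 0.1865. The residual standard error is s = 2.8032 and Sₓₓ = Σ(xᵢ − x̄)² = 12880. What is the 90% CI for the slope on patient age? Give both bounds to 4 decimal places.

SE(b_1) = s/√Sₓₓ = 2.8032/√12880 = 0.0247.
df = n − 2 = 293.
t* = t_{0.05, 293} = 1.650071.
Margin = t* × SE = 1.650071 × 0.0247 = 0.040757.
CI: 0.1865 ± 0.040757 → (0.1457, 0.2273).
With 90% confidence, each one-unit increase in patient age is associated with a change of between 0.1457 and 0.2273 days in hospital length of stay.

(0.1457, 0.2273)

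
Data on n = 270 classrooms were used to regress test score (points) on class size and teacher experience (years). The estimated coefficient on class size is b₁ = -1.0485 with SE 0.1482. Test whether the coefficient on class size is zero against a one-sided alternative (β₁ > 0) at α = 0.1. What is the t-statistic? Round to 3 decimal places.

H₀: β₁ = 0 vs H₁: β₁ > 0.
t = (b₁ − β₁⁰)/SE = -1.0485 / 0.1482 = -7.075.
df = n − k − 1 = 270 − 2 − 1 = 267.
One-sided p ≈ 1.0000, which is ≥ 0.1, so fail to reject H₀.
The data do not give significant evidence that the true slope on class size is positive, holding the other predictors fixed.

t = -7.075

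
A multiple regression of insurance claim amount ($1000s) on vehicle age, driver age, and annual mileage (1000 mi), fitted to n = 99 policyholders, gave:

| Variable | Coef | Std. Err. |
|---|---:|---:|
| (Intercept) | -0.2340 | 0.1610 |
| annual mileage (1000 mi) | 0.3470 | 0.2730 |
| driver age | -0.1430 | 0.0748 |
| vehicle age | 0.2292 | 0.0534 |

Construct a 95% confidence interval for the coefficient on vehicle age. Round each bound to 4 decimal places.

(0.1232, 0.3352)

Read off: b = 0.2292, SE = 0.0534 for vehicle age.
df = n − k − 1 = 99 − 3 − 1 = 95.
t* = t_{0.025, 95} = 1.985251.
Margin = t* × SE = 1.985251 × 0.0534 = 0.106012.
CI: 0.2292 ± 0.106012 → (0.1232, 0.3352).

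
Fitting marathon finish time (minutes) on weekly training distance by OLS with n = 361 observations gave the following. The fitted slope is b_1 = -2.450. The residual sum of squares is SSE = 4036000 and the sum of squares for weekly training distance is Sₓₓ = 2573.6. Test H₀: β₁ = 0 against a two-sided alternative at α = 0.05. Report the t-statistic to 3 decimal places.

t = -1.172

MSE = SSE/(n − 2) = 4036000/359 = 11242.3.
SE(b_1) = √(MSE/Sₓₓ) = √(11242.3/2573.6) = 2.09006.
t = -2.450 / 2.09006 = -1.172.
df = n − 2 = 359.
Two-sided p ≈ 0.2419, which is ≥ 0.05, so fail to reject H₀.
The data do not give significant evidence of an association between weekly training distance and marathon finish time.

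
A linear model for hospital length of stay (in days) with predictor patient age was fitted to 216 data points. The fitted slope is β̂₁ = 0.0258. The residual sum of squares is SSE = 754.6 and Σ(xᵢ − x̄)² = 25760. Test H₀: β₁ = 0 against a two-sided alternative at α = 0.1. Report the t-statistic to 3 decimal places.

t = 2.205

MSE = SSE/(n − 2) = 754.6/214 = 3.52617.
SE(β̂₁) = √(MSE/Sₓₓ) = √(3.52617/25760) = 0.0116998.
t = 0.0258 / 0.0116998 = 2.205.
df = n − 2 = 214.
Two-sided p ≈ 0.0285, which is < 0.1, so reject H₀.
There is evidence that patient age is associated with hospital length of stay.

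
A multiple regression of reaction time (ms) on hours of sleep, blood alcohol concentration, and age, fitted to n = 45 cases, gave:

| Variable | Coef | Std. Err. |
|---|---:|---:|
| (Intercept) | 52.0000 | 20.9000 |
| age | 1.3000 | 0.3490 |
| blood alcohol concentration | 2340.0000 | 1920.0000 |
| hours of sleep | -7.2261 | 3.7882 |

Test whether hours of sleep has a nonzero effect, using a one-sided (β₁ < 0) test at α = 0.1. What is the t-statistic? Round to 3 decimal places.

t = -1.908

Read off: b = -7.2261, SE = 3.7882 for hours of sleep.
H₀: β₁ = 0 vs H₁: β₁ < 0.
t = -7.2261 / 3.7882 = -1.908.
df = n − k − 1 = 45 − 3 − 1 = 41.
One-sided p ≈ 0.0317, which is < 0.1, so reject H₀.
There is evidence that the true slope on hours of sleep is negative, holding the other predictors fixed.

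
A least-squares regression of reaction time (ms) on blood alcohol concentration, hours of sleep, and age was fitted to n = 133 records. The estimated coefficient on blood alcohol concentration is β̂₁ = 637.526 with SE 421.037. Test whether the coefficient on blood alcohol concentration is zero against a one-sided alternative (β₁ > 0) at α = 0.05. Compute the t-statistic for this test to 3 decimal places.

t = 1.514

H₀: β₁ = 0 vs H₁: β₁ > 0.
t = (β̂₁ − β₁⁰)/SE = 637.526 / 421.037 = 1.514.
df = n − k − 1 = 133 − 3 − 1 = 129.
One-sided p ≈ 0.0662, which is ≥ 0.05, so fail to reject H₀.
The data do not give significant evidence that the true slope on blood alcohol concentration is positive, holding the other predictors fixed.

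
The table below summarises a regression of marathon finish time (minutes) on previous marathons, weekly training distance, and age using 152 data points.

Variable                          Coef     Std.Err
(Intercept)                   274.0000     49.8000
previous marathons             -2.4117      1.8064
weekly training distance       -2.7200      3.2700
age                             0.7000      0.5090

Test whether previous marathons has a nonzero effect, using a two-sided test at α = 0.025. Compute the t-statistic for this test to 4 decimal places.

Read off: b = -2.4117, SE = 1.8064 for previous marathons.
H₀: β₁ = 0 vs H₁: β₁ ≠ 0.
t = -2.4117 / 1.8064 = -1.3351.
df = n − k − 1 = 152 − 3 − 1 = 148.
Two-sided p ≈ 0.1839, which is ≥ 0.025, so fail to reject H₀.
The data do not give significant evidence of an association between previous marathons and marathon finish time, after adjusting for the other predictors.

t = -1.3351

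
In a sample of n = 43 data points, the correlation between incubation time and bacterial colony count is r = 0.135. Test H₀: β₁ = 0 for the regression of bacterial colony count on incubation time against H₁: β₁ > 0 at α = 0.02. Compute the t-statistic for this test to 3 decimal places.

t = r·√(n − 2)/√(1 − r²) = 0.135·√41/√0.981775 = 0.872.
df = n − 2 = 41.
One-sided p ≈ 0.1940, which is ≥ 0.02, so fail to reject H₀.
The data do not give significant evidence of a linear association between incubation time and bacterial colony count.

t = 0.872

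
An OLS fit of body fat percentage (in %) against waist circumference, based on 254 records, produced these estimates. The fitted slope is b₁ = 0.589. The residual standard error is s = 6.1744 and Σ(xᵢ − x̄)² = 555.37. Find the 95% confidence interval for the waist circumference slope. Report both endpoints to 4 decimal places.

SE(b₁) = s/√Sₓₓ = 6.1744/√555.37 = 0.262001.
df = n − 2 = 252.
t* = t_{0.025, 252} = 1.969422.
Margin = t* × SE = 1.969422 × 0.262001 = 0.515991.
CI: 0.589 ± 0.515991 → (0.0730, 1.1050).
With 95% confidence, each one-unit increase in waist circumference is associated with a change of between 0.0730 and 1.1050 % in body fat percentage.

(0.0730, 1.1050)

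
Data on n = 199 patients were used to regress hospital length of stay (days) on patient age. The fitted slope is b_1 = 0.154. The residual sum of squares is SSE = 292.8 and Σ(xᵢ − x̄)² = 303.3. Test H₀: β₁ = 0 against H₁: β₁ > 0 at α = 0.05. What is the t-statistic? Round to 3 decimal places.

t = 2.200

MSE = SSE/(n − 2) = 292.8/197 = 1.48629.
SE(b_1) = √(MSE/Sₓₓ) = √(1.48629/303.3) = 0.0700029.
t = 0.154 / 0.0700029 = 2.200.
df = n − 2 = 197.
One-sided p ≈ 0.0145, which is < 0.05, so reject H₀.
There is evidence that the true slope on patient age is positive.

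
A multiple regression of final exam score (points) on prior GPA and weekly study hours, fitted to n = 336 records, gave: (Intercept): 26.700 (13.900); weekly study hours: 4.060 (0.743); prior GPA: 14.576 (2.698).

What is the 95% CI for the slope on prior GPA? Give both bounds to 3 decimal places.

Read off: b = 14.576, SE = 2.698 for prior GPA.
df = n − k − 1 = 336 − 2 − 1 = 333.
t* = t_{0.025, 333} = 1.967113.
Margin = t* × SE = 1.967113 × 2.698 = 5.30727.
CI: 14.576 ± 5.30727 → (9.269, 19.883).

(9.269, 19.883)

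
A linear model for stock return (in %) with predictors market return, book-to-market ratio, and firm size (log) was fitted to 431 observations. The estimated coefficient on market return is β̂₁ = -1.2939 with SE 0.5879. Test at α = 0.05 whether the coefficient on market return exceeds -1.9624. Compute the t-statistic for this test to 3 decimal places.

H₀: β₁ = -1.9624 vs H₁: β₁ > -1.9624.
t = (β̂₁ − β₁⁰)/SE = (-1.2939 − (-1.9624)) / 0.5879 = 1.137.
df = n − k − 1 = 431 − 3 − 1 = 427.
One-sided p ≈ 0.1281, which is ≥ 0.05, so fail to reject H₀.
The data do not give significant evidence that the true slope on market return exceeds -1.9624 % per unit, holding the other predictors fixed.

t = 1.137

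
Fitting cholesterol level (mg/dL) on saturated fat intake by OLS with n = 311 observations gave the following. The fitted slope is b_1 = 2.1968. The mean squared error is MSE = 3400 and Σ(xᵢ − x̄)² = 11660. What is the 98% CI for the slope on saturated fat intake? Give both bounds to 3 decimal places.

SE(b_1) = √(MSE/Sₓₓ) = √(3400/11660) = 0.539996.
df = n − 2 = 309.
t* = t_{0.01, 309} = 2.338476.
Margin = t* × SE = 2.338476 × 0.539996 = 1.26277.
CI: 2.1968 ± 1.26277 → (0.934, 3.460).
With 98% confidence, each one-unit increase in saturated fat intake is associated with a change of between 0.934 and 3.460 mg/dL in cholesterol level.

(0.934, 3.460)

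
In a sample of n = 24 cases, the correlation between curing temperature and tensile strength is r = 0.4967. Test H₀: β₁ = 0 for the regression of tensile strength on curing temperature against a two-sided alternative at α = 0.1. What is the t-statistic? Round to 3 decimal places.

t = r·√(n − 2)/√(1 − r²) = 0.4967·√22/√0.753289 = 2.684.
df = n − 2 = 22.
Two-sided p ≈ 0.0135, which is < 0.1, so reject H₀.
There is evidence of a linear association between curing temperature and tensile strength.

t = 2.684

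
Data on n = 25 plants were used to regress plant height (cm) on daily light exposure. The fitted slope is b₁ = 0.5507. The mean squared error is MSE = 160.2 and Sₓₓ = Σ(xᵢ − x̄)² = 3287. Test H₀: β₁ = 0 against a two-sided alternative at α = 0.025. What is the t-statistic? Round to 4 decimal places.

SE(b₁) = √(MSE/Sₓₓ) = √(160.2/3287) = 0.220766.
t = 0.5507 / 0.220766 = 2.4945.
df = n − 2 = 23.
Two-sided p ≈ 0.0202, which is < 0.025, so reject H₀.
There is evidence that daily light exposure is associated with plant height.

t = 2.4945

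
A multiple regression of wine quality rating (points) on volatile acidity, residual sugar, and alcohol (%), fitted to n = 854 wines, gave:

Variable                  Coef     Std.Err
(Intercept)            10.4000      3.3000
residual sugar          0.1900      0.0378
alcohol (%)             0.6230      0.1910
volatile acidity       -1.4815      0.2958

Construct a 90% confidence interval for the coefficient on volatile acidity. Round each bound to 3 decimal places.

Read off: b = -1.4815, SE = 0.2958 for volatile acidity.
df = n − k − 1 = 854 − 3 − 1 = 850.
t* = t_{0.05, 850} = 1.646648.
Margin = t* × SE = 1.646648 × 0.2958 = 0.48708.
CI: -1.4815 ± 0.48708 → (-1.969, -0.994).

(-1.969, -0.994)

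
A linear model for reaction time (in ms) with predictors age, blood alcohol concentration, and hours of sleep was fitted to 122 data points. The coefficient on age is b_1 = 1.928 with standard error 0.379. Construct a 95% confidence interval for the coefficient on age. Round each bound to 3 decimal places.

df = n − k − 1 = 122 − 3 − 1 = 118.
t* = t_{0.025, 118} = 1.980272.
Margin = t* × SE = 1.980272 × 0.379 = 0.75052.
CI: 1.928 ± 0.75052 → (1.177, 2.679).
With 95% confidence, each one-unit increase in age is associated with a change of between 1.177 and 2.679 ms in reaction time, holding the other predictors fixed.

(1.177, 2.679)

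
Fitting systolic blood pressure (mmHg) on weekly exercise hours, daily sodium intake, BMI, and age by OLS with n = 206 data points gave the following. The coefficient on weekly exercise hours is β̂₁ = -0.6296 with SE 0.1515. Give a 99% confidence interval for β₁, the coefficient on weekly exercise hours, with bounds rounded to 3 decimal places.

(-1.024, -0.236)

df = n − k − 1 = 206 − 4 − 1 = 201.
t* = t_{0.005, 201} = 2.60051.
Margin = t* × SE = 2.60051 × 0.1515 = 0.39398.
CI: -0.6296 ± 0.39398 → (-1.024, -0.236).
With 99% confidence, each one-unit increase in weekly exercise hours is associated with a change of between -1.024 and -0.236 mmHg in systolic blood pressure, holding the other predictors fixed.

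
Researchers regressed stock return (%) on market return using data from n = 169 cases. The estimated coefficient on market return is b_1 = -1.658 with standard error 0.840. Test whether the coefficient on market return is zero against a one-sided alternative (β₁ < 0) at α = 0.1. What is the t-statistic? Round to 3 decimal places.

H₀: β₁ = 0 vs H₁: β₁ < 0.
t = (b_1 − β₁⁰)/SE = -1.658 / 0.840 = -1.974.
df = n − 2 = 169 − 2 = 167.
One-sided p ≈ 0.0250, which is < 0.1, so reject H₀.
There is evidence that the true slope on market return is negative.

t = -1.974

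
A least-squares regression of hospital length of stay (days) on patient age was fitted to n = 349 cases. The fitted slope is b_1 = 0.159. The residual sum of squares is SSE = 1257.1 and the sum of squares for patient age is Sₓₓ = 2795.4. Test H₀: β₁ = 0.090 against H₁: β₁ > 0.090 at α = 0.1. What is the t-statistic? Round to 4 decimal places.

t = 1.9167

MSE = SSE/(n − 2) = 1257.1/347 = 3.62277.
SE(b_1) = √(MSE/Sₓₓ) = √(3.62277/2795.4) = 0.0359996.
t = (0.159 − 0.090) / 0.0359996 = 1.9167.
df = n − 2 = 347.
One-sided p ≈ 0.0280, which is < 0.1, so reject H₀.
There is evidence that the true slope on patient age exceeds 0.090 days per unit.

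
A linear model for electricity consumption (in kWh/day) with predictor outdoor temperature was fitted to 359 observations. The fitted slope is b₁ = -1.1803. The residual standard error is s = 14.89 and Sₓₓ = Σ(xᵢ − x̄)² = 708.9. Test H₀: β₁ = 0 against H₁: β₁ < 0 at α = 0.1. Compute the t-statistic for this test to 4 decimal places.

SE(b₁) = s/√Sₓₓ = 14.89/√708.9 = 0.559245.
t = -1.1803 / 0.559245 = -2.1105.
df = n − 2 = 357.
One-sided p ≈ 0.0178, which is < 0.1, so reject H₀.
There is evidence that the true slope on outdoor temperature is negative.

t = -2.1105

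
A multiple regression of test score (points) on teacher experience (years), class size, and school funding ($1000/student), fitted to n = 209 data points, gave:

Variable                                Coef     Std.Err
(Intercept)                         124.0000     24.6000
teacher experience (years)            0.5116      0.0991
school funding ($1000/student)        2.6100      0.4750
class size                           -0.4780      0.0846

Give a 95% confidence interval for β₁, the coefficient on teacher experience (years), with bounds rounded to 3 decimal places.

Read off: b = 0.5116, SE = 0.0991 for teacher experience (years).
df = n − k − 1 = 209 − 3 − 1 = 205.
t* = t_{0.025, 205} = 1.971603.
Margin = t* × SE = 1.971603 × 0.0991 = 0.19539.
CI: 0.5116 ± 0.19539 → (0.316, 0.707).

(0.316, 0.707)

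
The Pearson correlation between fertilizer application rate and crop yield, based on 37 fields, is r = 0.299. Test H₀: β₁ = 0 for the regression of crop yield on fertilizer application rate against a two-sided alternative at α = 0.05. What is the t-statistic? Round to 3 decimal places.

t = 1.854

t = r·√(n − 2)/√(1 − r²) = 0.299·√35/√0.910599 = 1.854.
df = n − 2 = 35.
Two-sided p ≈ 0.0722, which is ≥ 0.05, so fail to reject H₀.
The data do not give significant evidence of a linear association between fertilizer application rate and crop yield.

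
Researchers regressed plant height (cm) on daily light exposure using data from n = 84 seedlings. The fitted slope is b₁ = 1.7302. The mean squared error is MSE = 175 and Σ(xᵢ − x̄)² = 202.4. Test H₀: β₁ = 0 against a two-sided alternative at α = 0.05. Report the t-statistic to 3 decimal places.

SE(b₁) = √(MSE/Sₓₓ) = √(175/202.4) = 0.929852.
t = 1.7302 / 0.929852 = 1.861.
df = n − 2 = 82.
Two-sided p ≈ 0.0664, which is ≥ 0.05, so fail to reject H₀.
The data do not give significant evidence of an association between daily light exposure and plant height.

t = 1.861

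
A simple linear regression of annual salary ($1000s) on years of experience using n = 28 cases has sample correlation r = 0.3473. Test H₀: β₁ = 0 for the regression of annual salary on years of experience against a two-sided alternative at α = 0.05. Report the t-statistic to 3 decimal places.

t = 1.888

t = r·√(n − 2)/√(1 − r²) = 0.3473·√26/√0.879383 = 1.888.
df = n − 2 = 26.
Two-sided p ≈ 0.0702, which is ≥ 0.05, so fail to reject H₀.
The data do not give significant evidence of a linear association between years of experience and annual salary.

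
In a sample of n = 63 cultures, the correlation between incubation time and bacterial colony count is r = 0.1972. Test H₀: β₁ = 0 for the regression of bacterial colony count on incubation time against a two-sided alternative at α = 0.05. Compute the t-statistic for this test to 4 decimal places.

t = 1.5710

t = r·√(n − 2)/√(1 − r²) = 0.1972·√61/√0.961112 = 1.5710.
df = n − 2 = 61.
Two-sided p ≈ 0.1213, which is ≥ 0.05, so fail to reject H₀.
The data do not give significant evidence of a linear association between incubation time and bacterial colony count.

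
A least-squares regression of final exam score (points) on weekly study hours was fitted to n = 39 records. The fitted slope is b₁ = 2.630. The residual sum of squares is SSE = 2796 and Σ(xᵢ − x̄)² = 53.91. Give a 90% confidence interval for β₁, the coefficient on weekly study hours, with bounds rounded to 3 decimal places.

MSE = SSE/(n − 2) = 2796/37 = 75.5676.
SE(b₁) = √(MSE/Sₓₓ) = √(75.5676/53.91) = 1.18395.
df = n − 2 = 37.
t* = t_{0.05, 37} = 1.687094.
Margin = t* × SE = 1.687094 × 1.18395 = 1.99743.
CI: 2.630 ± 1.99743 → (0.633, 4.627).
With 90% confidence, each one-unit increase in weekly study hours is associated with a change of between 0.633 and 4.627 points in final exam score.

(0.633, 4.627)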